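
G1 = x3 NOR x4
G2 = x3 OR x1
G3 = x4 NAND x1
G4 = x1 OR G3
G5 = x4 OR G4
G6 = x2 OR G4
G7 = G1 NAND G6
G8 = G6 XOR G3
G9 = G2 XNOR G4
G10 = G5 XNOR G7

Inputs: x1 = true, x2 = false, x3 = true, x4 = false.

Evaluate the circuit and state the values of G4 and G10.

G1 = x3 NOR x4 = true NOR false = false
G3 = x4 NAND x1 = false NAND true = true
G4 = x1 OR G3 = true OR true = true
G5 = x4 OR G4 = false OR true = true
G6 = x2 OR G4 = false OR true = true
G7 = G1 NAND G6 = false NAND true = true
G10 = G5 XNOR G7 = true XNOR true = true

G4 = true; G10 = true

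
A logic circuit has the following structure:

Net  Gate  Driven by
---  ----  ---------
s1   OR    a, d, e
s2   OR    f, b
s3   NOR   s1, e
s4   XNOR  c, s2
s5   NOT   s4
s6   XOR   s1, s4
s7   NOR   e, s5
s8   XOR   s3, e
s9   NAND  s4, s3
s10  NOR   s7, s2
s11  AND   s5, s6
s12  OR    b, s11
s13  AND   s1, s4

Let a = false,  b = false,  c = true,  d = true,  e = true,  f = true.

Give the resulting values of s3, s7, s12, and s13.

s3 = false; s7 = false; s12 = false; s13 = true

s1 = a OR d OR e = false OR true OR true = true
s2 = f OR b = true OR false = true
s3 = s1 NOR e = true NOR true = false
s4 = c XNOR s2 = true XNOR true = true
s5 = NOT s4 = NOT true = false
s6 = s1 XOR s4 = true XOR true = false
s7 = e NOR s5 = true NOR false = false
s11 = s5 AND s6 = false AND false = false
s12 = b OR s11 = false OR false = false
s13 = s1 AND s4 = true AND true = true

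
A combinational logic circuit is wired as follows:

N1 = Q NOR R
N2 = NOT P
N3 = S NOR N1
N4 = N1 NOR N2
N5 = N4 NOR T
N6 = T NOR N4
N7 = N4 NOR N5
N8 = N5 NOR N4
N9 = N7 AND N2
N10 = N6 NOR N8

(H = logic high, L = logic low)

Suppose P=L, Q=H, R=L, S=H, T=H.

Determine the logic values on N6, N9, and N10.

N1 = Q NOR R = H NOR L = L
N2 = NOT P = NOT L = H
N4 = N1 NOR N2 = L NOR H = L
N5 = N4 NOR T = L NOR H = L
N6 = T NOR N4 = H NOR L = L
N7 = N4 NOR N5 = L NOR L = H
N8 = N5 NOR N4 = L NOR L = H
N9 = N7 AND N2 = H AND H = H
N10 = N6 NOR N8 = L NOR H = L

N6 = L  N9 = H  N10 = L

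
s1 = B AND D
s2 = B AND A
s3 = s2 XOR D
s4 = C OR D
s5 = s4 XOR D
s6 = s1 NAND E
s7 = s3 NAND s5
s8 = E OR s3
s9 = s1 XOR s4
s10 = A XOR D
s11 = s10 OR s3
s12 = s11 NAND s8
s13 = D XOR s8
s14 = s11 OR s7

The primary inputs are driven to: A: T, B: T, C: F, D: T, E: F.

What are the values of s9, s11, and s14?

s1 = B AND D = T AND T = T
s2 = B AND A = T AND T = T
s3 = s2 XOR D = T XOR T = F
s4 = C OR D = F OR T = T
s5 = s4 XOR D = T XOR T = F
s7 = s3 NAND s5 = F NAND F = T
s9 = s1 XOR s4 = T XOR T = F
s10 = A XOR D = T XOR T = F
s11 = s10 OR s3 = F OR F = F
s14 = s11 OR s7 = F OR T = T

s9 = F  s11 = F  s14 = T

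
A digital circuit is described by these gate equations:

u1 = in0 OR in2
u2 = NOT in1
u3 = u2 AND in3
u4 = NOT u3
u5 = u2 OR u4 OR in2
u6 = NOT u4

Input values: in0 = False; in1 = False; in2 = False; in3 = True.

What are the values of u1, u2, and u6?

u1 = False; u2 = True; u6 = True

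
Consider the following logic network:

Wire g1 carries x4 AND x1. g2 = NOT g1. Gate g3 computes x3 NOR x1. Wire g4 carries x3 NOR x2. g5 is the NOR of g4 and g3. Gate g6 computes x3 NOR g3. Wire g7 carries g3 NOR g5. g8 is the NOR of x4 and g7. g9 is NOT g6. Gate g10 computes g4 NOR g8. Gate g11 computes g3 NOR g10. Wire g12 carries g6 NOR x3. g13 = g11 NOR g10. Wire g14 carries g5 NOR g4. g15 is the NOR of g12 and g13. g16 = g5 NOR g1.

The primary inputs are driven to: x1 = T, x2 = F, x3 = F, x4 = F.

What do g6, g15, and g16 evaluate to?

g6 = T, g15 = T, g16 = T

g1 = x4 AND x1 = F AND T = F
g3 = x3 NOR x1 = F NOR T = F
g4 = x3 NOR x2 = F NOR F = T
g5 = g4 NOR g3 = T NOR F = F
g6 = x3 NOR g3 = F NOR F = T
g7 = g3 NOR g5 = F NOR F = T
g8 = x4 NOR g7 = F NOR T = F
g10 = g4 NOR g8 = T NOR F = F
g11 = g3 NOR g10 = F NOR F = T
g12 = g6 NOR x3 = T NOR F = F
g13 = g11 NOR g10 = T NOR F = F
g15 = g12 NOR g13 = F NOR F = T
g16 = g5 NOR g1 = F NOR F = T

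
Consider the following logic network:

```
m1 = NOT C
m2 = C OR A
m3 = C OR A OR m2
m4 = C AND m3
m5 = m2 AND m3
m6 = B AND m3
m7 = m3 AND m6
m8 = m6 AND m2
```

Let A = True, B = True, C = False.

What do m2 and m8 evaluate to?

m2 = C OR A = False OR True = True
m3 = C OR A OR m2 = False OR True OR True = True
m6 = B AND m3 = True AND True = True
m8 = m6 AND m2 = True AND True = True

m2 = True; m8 = True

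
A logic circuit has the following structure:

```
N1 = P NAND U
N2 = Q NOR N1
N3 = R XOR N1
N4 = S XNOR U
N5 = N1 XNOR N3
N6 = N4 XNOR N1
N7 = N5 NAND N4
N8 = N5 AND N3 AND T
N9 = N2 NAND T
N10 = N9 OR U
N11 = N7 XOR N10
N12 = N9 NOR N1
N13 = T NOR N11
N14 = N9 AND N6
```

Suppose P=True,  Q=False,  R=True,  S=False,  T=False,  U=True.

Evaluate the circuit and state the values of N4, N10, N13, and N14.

N1 = P NAND U = True NAND True = False
N2 = Q NOR N1 = False NOR False = True
N3 = R XOR N1 = True XOR False = True
N4 = S XNOR U = False XNOR True = False
N5 = N1 XNOR N3 = False XNOR True = False
N6 = N4 XNOR N1 = False XNOR False = True
N7 = N5 NAND N4 = False NAND False = True
N9 = N2 NAND T = True NAND False = True
N10 = N9 OR U = True OR True = True
N11 = N7 XOR N10 = True XOR True = False
N13 = T NOR N11 = False NOR False = True
N14 = N9 AND N6 = True AND True = True

N4 = False, N10 = True, N13 = True, N14 = True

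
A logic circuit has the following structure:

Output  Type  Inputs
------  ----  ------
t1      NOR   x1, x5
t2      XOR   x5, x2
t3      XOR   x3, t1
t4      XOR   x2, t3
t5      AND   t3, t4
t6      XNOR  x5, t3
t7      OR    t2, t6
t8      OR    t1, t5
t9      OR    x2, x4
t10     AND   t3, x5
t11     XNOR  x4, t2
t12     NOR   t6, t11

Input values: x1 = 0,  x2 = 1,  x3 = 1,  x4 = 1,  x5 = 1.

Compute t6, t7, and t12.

t1 = x1 NOR x5 = 0 NOR 1 = 0
t2 = x5 XOR x2 = 1 XOR 1 = 0
t3 = x3 XOR t1 = 1 XOR 0 = 1
t6 = x5 XNOR t3 = 1 XNOR 1 = 1
t7 = t2 OR t6 = 0 OR 1 = 1
t11 = x4 XNOR t2 = 1 XNOR 0 = 0
t12 = t6 NOR t11 = 1 NOR 0 = 0

t6 = 1  t7 = 1  t12 = 0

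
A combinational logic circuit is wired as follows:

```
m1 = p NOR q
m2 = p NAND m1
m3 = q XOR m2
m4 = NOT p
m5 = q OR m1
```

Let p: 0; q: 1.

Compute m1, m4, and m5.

m1 = p NOR q = 0 NOR 1 = 0
m4 = NOT p = NOT 0 = 1
m5 = q OR m1 = 1 OR 0 = 1

m1 = 0  m4 = 1  m5 = 1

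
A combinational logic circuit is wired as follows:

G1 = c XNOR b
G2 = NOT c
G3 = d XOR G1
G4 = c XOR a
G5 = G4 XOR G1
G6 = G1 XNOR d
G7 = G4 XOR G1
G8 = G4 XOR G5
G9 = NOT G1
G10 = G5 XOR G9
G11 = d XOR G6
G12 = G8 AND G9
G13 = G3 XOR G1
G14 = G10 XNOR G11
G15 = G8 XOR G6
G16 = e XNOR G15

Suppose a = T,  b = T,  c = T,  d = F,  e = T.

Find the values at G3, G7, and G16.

G3 = T  G7 = T  G16 = T

G1 = c XNOR b = T XNOR T = T
G3 = d XOR G1 = F XOR T = T
G4 = c XOR a = T XOR T = F
G5 = G4 XOR G1 = F XOR T = T
G6 = G1 XNOR d = T XNOR F = F
G7 = G4 XOR G1 = F XOR T = T
G8 = G4 XOR G5 = F XOR T = T
G15 = G8 XOR G6 = T XOR F = T
G16 = e XNOR G15 = T XNOR T = T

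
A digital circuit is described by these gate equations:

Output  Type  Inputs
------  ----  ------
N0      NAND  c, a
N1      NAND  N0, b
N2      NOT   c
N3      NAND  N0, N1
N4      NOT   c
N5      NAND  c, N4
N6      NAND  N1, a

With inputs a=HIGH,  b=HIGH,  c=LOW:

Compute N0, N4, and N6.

N0 = c NAND a = LOW NAND HIGH = HIGH
N1 = N0 NAND b = HIGH NAND HIGH = LOW
N4 = NOT c = NOT LOW = HIGH
N6 = N1 NAND a = LOW NAND HIGH = HIGH

N0 = HIGH, N4 = HIGH, N6 = HIGH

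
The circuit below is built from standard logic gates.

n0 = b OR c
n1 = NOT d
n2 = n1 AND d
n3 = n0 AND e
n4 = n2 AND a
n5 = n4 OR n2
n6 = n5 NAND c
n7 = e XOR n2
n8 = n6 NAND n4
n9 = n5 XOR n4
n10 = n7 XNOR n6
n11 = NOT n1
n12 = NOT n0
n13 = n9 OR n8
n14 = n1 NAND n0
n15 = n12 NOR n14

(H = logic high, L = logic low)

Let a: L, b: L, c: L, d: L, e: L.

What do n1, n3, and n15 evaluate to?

n1 = H; n3 = L; n15 = L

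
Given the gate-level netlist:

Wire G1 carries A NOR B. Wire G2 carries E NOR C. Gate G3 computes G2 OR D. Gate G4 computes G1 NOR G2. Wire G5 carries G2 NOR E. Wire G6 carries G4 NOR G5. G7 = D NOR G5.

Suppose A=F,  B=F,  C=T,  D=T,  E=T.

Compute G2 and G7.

G2 = F; G7 = F

G2 = E NOR C = T NOR T = F
G5 = G2 NOR E = F NOR T = F
G7 = D NOR G5 = T NOR F = F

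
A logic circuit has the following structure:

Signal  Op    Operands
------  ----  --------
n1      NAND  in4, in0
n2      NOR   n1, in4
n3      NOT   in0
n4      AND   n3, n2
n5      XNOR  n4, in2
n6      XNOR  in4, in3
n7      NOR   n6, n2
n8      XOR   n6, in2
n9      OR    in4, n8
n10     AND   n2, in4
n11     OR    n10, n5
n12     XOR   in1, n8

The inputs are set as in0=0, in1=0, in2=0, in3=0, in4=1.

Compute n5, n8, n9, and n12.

n5 = 1  n8 = 0  n9 = 1  n12 = 0

n1 = in4 NAND in0 = 1 NAND 0 = 1
n2 = n1 NOR in4 = 1 NOR 1 = 0
n3 = NOT in0 = NOT 0 = 1
n4 = n3 AND n2 = 1 AND 0 = 0
n5 = n4 XNOR in2 = 0 XNOR 0 = 1
n6 = in4 XNOR in3 = 1 XNOR 0 = 0
n8 = n6 XOR in2 = 0 XOR 0 = 0
n9 = in4 OR n8 = 1 OR 0 = 1
n12 = in1 XOR n8 = 0 XOR 0 = 0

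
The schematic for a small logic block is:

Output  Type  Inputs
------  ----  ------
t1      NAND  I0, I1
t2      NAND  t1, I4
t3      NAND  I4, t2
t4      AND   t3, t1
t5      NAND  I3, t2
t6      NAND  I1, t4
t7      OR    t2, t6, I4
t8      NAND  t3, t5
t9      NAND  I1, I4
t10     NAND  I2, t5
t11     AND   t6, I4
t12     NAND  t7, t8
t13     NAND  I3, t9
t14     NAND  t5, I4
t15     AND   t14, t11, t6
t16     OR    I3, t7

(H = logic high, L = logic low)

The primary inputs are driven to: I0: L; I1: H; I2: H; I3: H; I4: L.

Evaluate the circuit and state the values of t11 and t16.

t11 = L; t16 = H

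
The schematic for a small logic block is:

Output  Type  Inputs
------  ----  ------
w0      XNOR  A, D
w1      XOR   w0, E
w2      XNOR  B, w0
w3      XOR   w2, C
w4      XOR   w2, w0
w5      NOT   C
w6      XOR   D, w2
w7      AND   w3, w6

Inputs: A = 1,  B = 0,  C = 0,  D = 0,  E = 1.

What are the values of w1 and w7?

w0 = A XNOR D = 1 XNOR 0 = 0
w1 = w0 XOR E = 0 XOR 1 = 1
w2 = B XNOR w0 = 0 XNOR 0 = 1
w3 = w2 XOR C = 1 XOR 0 = 1
w6 = D XOR w2 = 0 XOR 1 = 1
w7 = w3 AND w6 = 1 AND 1 = 1

w1 = 1  w7 = 1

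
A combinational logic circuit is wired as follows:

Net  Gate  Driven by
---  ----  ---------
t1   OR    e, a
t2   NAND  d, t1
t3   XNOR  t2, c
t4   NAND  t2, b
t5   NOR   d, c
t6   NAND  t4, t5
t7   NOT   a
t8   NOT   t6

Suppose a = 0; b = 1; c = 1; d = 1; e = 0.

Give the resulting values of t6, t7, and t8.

t6 = 1, t7 = 1, t8 = 0

t1 = e OR a = 0 OR 0 = 0
t2 = d NAND t1 = 1 NAND 0 = 1
t4 = t2 NAND b = 1 NAND 1 = 0
t5 = d NOR c = 1 NOR 1 = 0
t6 = t4 NAND t5 = 0 NAND 0 = 1
t7 = NOT a = NOT 0 = 1
t8 = NOT t6 = NOT 1 = 0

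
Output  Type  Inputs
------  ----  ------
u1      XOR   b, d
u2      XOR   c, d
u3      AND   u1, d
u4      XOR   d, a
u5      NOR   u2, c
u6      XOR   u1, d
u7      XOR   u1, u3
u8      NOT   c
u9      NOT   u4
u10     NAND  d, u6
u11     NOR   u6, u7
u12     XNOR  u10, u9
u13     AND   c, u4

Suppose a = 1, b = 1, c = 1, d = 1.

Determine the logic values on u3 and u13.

u3 = 0  u13 = 0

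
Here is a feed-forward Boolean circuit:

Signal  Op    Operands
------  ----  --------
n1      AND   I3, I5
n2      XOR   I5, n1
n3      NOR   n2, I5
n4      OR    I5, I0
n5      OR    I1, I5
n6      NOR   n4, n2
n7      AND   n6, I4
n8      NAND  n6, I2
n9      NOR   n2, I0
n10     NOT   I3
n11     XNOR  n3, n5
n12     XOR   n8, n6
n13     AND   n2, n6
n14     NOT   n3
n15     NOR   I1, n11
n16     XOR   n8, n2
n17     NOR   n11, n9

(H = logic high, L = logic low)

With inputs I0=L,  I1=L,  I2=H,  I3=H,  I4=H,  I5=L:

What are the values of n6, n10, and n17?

n1 = I3 AND I5 = H AND L = L
n2 = I5 XOR n1 = L XOR L = L
n3 = n2 NOR I5 = L NOR L = H
n4 = I5 OR I0 = L OR L = L
n5 = I1 OR I5 = L OR L = L
n6 = n4 NOR n2 = L NOR L = H
n9 = n2 NOR I0 = L NOR L = H
n10 = NOT I3 = NOT H = L
n11 = n3 XNOR n5 = H XNOR L = L
n17 = n11 NOR n9 = L NOR H = L

n6 = H  n10 = L  n17 = L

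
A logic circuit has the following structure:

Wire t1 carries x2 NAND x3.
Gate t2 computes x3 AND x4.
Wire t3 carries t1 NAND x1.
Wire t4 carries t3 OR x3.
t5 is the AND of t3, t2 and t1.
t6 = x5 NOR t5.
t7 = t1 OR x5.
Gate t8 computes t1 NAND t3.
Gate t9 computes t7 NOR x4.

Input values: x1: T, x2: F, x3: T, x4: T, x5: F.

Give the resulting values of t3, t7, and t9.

t3 = F, t7 = T, t9 = F

t1 = x2 NAND x3 = F NAND T = T
t3 = t1 NAND x1 = T NAND T = F
t7 = t1 OR x5 = T OR F = T
t9 = t7 NOR x4 = T NOR T = F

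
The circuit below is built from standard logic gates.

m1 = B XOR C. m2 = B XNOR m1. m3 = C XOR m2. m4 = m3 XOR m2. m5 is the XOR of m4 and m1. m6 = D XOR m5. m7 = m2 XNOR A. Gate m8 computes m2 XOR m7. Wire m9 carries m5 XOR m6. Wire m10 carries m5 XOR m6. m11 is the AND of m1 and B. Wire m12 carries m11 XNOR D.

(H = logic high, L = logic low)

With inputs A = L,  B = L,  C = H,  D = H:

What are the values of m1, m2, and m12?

m1 = B XOR C = L XOR H = H
m2 = B XNOR m1 = L XNOR H = L
m11 = m1 AND B = H AND L = L
m12 = m11 XNOR D = L XNOR H = L

m1 = H, m2 = L, m12 = L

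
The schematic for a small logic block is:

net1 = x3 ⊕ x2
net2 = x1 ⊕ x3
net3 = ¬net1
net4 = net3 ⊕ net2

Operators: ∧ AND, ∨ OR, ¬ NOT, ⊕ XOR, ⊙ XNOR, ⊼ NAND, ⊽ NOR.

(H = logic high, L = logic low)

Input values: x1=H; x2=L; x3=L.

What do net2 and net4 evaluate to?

net1 = x3 XOR x2 = L XOR L = L
net2 = x1 XOR x3 = H XOR L = H
net3 = NOT net1 = NOT L = H
net4 = net3 XOR net2 = H XOR H = L

net2 = H, net4 = L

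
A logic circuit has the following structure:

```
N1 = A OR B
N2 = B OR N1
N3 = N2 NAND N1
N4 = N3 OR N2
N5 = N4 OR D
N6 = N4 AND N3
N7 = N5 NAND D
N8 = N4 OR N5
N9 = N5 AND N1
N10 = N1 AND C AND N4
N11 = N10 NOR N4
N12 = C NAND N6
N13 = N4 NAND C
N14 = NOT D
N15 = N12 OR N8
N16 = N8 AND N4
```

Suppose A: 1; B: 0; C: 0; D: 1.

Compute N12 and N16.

N12 = 1  N16 = 1

N1 = A OR B = 1 OR 0 = 1
N2 = B OR N1 = 0 OR 1 = 1
N3 = N2 NAND N1 = 1 NAND 1 = 0
N4 = N3 OR N2 = 0 OR 1 = 1
N5 = N4 OR D = 1 OR 1 = 1
N6 = N4 AND N3 = 1 AND 0 = 0
N8 = N4 OR N5 = 1 OR 1 = 1
N12 = C NAND N6 = 0 NAND 0 = 1
N16 = N8 AND N4 = 1 AND 1 = 1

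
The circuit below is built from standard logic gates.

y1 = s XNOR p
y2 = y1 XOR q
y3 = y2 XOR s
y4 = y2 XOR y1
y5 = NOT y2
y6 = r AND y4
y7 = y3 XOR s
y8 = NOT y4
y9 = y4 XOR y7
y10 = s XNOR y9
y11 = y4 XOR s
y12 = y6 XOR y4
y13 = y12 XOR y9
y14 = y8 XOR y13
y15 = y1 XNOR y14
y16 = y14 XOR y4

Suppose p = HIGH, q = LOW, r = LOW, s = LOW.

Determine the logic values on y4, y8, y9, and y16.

y4 = LOW  y8 = HIGH  y9 = LOW  y16 = HIGH

y1 = s XNOR p = LOW XNOR HIGH = LOW
y2 = y1 XOR q = LOW XOR LOW = LOW
y3 = y2 XOR s = LOW XOR LOW = LOW
y4 = y2 XOR y1 = LOW XOR LOW = LOW
y6 = r AND y4 = LOW AND LOW = LOW
y7 = y3 XOR s = LOW XOR LOW = LOW
y8 = NOT y4 = NOT LOW = HIGH
y9 = y4 XOR y7 = LOW XOR LOW = LOW
y12 = y6 XOR y4 = LOW XOR LOW = LOW
y13 = y12 XOR y9 = LOW XOR LOW = LOW
y14 = y8 XOR y13 = HIGH XOR LOW = HIGH
y16 = y14 XOR y4 = HIGH XOR LOW = HIGH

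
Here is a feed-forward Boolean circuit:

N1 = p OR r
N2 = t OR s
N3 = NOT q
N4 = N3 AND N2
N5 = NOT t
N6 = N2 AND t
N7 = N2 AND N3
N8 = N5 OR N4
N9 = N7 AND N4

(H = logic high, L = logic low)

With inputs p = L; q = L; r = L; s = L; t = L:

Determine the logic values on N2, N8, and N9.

N2 = t OR s = L OR L = L
N3 = NOT q = NOT L = H
N4 = N3 AND N2 = H AND L = L
N5 = NOT t = NOT L = H
N7 = N2 AND N3 = L AND H = L
N8 = N5 OR N4 = H OR L = H
N9 = N7 AND N4 = L AND L = L

N2 = L  N8 = H  N9 = L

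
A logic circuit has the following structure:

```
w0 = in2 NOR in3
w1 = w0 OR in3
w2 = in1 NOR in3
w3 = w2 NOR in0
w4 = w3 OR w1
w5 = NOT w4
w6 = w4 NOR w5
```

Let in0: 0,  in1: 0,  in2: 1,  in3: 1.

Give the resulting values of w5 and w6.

w0 = in2 NOR in3 = 1 NOR 1 = 0
w1 = w0 OR in3 = 0 OR 1 = 1
w2 = in1 NOR in3 = 0 NOR 1 = 0
w3 = w2 NOR in0 = 0 NOR 0 = 1
w4 = w3 OR w1 = 1 OR 1 = 1
w5 = NOT w4 = NOT 1 = 0
w6 = w4 NOR w5 = 1 NOR 0 = 0

w5 = 0; w6 = 0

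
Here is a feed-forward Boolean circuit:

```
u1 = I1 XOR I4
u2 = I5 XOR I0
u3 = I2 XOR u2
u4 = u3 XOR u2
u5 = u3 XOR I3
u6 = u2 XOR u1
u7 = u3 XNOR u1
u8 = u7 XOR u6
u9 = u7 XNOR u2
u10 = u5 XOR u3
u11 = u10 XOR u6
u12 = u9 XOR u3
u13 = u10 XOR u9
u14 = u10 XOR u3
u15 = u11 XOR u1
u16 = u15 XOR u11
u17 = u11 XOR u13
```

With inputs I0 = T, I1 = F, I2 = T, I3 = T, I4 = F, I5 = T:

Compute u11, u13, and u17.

u11 = T; u13 = F; u17 = T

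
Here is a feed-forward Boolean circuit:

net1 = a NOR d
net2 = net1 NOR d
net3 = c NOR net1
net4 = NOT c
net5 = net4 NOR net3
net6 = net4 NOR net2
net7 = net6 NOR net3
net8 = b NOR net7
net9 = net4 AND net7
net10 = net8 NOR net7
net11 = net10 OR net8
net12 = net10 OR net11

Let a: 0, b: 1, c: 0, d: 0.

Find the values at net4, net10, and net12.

net4 = 1, net10 = 0, net12 = 0

net1 = a NOR d = 0 NOR 0 = 1
net2 = net1 NOR d = 1 NOR 0 = 0
net3 = c NOR net1 = 0 NOR 1 = 0
net4 = NOT c = NOT 0 = 1
net6 = net4 NOR net2 = 1 NOR 0 = 0
net7 = net6 NOR net3 = 0 NOR 0 = 1
net8 = b NOR net7 = 1 NOR 1 = 0
net10 = net8 NOR net7 = 0 NOR 1 = 0
net11 = net10 OR net8 = 0 OR 0 = 0
net12 = net10 OR net11 = 0 OR 0 = 0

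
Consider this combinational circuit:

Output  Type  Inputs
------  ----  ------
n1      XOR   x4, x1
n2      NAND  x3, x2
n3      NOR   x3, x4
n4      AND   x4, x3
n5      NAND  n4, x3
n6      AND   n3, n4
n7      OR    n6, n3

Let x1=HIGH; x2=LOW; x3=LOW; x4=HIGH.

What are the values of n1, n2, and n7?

n1 = LOW, n2 = HIGH, n7 = LOW

n1 = x4 XOR x1 = HIGH XOR HIGH = LOW
n2 = x3 NAND x2 = LOW NAND LOW = HIGH
n3 = x3 NOR x4 = LOW NOR HIGH = LOW
n4 = x4 AND x3 = HIGH AND LOW = LOW
n6 = n3 AND n4 = LOW AND LOW = LOW
n7 = n6 OR n3 = LOW OR LOW = LOW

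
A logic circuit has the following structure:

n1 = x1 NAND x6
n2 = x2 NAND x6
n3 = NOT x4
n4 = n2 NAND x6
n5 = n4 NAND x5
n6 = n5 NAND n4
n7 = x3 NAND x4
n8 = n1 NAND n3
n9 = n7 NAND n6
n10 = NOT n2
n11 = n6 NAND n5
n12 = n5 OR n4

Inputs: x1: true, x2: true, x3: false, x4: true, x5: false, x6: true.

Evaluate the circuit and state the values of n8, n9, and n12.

n8 = true  n9 = true  n12 = true

n1 = x1 NAND x6 = true NAND true = false
n2 = x2 NAND x6 = true NAND true = false
n3 = NOT x4 = NOT true = false
n4 = n2 NAND x6 = false NAND true = true
n5 = n4 NAND x5 = true NAND false = true
n6 = n5 NAND n4 = true NAND true = false
n7 = x3 NAND x4 = false NAND true = true
n8 = n1 NAND n3 = false NAND false = true
n9 = n7 NAND n6 = true NAND false = true
n12 = n5 OR n4 = true OR true = true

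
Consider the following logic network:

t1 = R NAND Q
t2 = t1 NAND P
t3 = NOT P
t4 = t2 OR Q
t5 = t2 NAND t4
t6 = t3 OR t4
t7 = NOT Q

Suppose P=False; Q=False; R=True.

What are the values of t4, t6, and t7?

t1 = R NAND Q = True NAND False = True
t2 = t1 NAND P = True NAND False = True
t3 = NOT P = NOT False = True
t4 = t2 OR Q = True OR False = True
t6 = t3 OR t4 = True OR True = True
t7 = NOT Q = NOT False = True

t4 = True, t6 = True, t7 = True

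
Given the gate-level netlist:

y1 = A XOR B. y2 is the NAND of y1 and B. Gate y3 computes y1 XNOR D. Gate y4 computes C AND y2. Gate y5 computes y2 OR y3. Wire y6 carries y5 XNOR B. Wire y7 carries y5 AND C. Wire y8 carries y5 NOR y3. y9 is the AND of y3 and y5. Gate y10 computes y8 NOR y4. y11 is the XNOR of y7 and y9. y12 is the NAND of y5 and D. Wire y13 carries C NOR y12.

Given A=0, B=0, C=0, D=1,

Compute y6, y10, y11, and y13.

y1 = A XOR B = 0 XOR 0 = 0
y2 = y1 NAND B = 0 NAND 0 = 1
y3 = y1 XNOR D = 0 XNOR 1 = 0
y4 = C AND y2 = 0 AND 1 = 0
y5 = y2 OR y3 = 1 OR 0 = 1
y6 = y5 XNOR B = 1 XNOR 0 = 0
y7 = y5 AND C = 1 AND 0 = 0
y8 = y5 NOR y3 = 1 NOR 0 = 0
y9 = y3 AND y5 = 0 AND 1 = 0
y10 = y8 NOR y4 = 0 NOR 0 = 1
y11 = y7 XNOR y9 = 0 XNOR 0 = 1
y12 = y5 NAND D = 1 NAND 1 = 0
y13 = C NOR y12 = 0 NOR 0 = 1

y6 = 0, y10 = 1, y11 = 1, y13 = 1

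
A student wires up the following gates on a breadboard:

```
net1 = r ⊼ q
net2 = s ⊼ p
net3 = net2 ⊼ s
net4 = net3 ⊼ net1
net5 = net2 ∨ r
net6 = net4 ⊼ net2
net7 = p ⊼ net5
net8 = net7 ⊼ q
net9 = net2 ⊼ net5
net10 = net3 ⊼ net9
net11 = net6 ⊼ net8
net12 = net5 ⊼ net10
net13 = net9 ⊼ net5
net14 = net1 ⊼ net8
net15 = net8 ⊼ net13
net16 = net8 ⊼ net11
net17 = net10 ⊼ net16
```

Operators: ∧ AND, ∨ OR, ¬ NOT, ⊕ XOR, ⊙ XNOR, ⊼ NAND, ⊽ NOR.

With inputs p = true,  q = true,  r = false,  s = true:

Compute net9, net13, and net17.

net9 = true, net13 = true, net17 = true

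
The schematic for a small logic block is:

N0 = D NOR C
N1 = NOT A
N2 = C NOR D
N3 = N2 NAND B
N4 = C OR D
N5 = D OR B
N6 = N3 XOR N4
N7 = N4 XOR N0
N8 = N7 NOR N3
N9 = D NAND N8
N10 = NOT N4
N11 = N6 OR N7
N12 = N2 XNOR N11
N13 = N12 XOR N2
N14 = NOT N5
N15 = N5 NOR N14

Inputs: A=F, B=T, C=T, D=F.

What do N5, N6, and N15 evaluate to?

N5 = T; N6 = F; N15 = F

N2 = C NOR D = T NOR F = F
N3 = N2 NAND B = F NAND T = T
N4 = C OR D = T OR F = T
N5 = D OR B = F OR T = T
N6 = N3 XOR N4 = T XOR T = F
N14 = NOT N5 = NOT T = F
N15 = N5 NOR N14 = T NOR F = F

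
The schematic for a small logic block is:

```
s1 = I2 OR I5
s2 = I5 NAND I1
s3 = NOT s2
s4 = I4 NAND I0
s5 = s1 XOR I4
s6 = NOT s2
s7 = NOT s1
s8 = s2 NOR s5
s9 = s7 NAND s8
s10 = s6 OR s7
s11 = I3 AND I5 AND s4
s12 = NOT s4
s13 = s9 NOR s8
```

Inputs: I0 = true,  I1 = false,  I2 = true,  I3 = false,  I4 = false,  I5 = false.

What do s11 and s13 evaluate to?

s11 = false; s13 = false

s1 = I2 OR I5 = true OR false = true
s2 = I5 NAND I1 = false NAND false = true
s4 = I4 NAND I0 = false NAND true = true
s5 = s1 XOR I4 = true XOR false = true
s7 = NOT s1 = NOT true = false
s8 = s2 NOR s5 = true NOR true = false
s9 = s7 NAND s8 = false NAND false = true
s11 = I3 AND I5 AND s4 = false AND false AND true = false
s13 = s9 NOR s8 = true NOR false = false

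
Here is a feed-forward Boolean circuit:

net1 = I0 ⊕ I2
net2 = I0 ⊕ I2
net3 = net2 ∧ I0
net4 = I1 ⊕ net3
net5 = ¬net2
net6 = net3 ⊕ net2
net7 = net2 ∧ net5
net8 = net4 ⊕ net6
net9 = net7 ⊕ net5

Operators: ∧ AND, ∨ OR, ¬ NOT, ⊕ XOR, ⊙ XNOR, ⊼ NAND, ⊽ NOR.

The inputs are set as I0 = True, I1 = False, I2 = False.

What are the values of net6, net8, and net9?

net6 = False  net8 = True  net9 = False

net2 = I0 XOR I2 = True XOR False = True
net3 = net2 AND I0 = True AND True = True
net4 = I1 XOR net3 = False XOR True = True
net5 = NOT net2 = NOT True = False
net6 = net3 XOR net2 = True XOR True = False
net7 = net2 AND net5 = True AND False = False
net8 = net4 XOR net6 = True XOR False = True
net9 = net7 XOR net5 = False XOR False = False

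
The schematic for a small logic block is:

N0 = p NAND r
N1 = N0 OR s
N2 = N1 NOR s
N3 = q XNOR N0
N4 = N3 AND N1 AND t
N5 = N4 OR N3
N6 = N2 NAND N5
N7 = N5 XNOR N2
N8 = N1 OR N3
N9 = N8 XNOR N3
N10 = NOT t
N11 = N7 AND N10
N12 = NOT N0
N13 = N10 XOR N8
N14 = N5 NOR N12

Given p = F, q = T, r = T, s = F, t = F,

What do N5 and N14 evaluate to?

N0 = p NAND r = F NAND T = T
N1 = N0 OR s = T OR F = T
N3 = q XNOR N0 = T XNOR T = T
N4 = N3 AND N1 AND t = T AND T AND F = F
N5 = N4 OR N3 = F OR T = T
N12 = NOT N0 = NOT T = F
N14 = N5 NOR N12 = T NOR F = F

N5 = T, N14 = F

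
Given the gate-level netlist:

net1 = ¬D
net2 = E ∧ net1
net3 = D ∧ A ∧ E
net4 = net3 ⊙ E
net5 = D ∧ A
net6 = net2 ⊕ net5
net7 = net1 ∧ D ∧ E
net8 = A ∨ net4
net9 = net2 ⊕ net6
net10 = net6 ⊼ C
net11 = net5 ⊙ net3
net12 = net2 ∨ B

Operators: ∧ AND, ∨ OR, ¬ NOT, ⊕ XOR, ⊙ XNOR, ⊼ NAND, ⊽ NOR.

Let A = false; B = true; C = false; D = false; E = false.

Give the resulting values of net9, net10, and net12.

net1 = NOT D = NOT false = true
net2 = E AND net1 = false AND true = false
net5 = D AND A = false AND false = false
net6 = net2 XOR net5 = false XOR false = false
net9 = net2 XOR net6 = false XOR false = false
net10 = net6 NAND C = false NAND false = true
net12 = net2 OR B = false OR true = true

net9 = false, net10 = true, net12 = true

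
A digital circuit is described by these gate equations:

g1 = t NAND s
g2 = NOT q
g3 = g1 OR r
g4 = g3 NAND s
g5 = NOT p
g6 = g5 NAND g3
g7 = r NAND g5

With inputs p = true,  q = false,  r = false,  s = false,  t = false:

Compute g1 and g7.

g1 = true  g7 = true

g1 = t NAND s = false NAND false = true
g5 = NOT p = NOT true = false
g7 = r NAND g5 = false NAND false = true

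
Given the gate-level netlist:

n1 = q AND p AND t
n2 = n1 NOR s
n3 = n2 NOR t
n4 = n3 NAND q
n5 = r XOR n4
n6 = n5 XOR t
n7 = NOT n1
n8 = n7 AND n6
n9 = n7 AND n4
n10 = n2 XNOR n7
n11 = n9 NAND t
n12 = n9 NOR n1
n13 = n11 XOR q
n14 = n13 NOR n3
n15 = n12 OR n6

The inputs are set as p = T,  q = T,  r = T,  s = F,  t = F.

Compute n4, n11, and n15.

n1 = q AND p AND t = T AND T AND F = F
n2 = n1 NOR s = F NOR F = T
n3 = n2 NOR t = T NOR F = F
n4 = n3 NAND q = F NAND T = T
n5 = r XOR n4 = T XOR T = F
n6 = n5 XOR t = F XOR F = F
n7 = NOT n1 = NOT F = T
n9 = n7 AND n4 = T AND T = T
n11 = n9 NAND t = T NAND F = T
n12 = n9 NOR n1 = T NOR F = F
n15 = n12 OR n6 = F OR F = F

n4 = T, n11 = T, n15 = F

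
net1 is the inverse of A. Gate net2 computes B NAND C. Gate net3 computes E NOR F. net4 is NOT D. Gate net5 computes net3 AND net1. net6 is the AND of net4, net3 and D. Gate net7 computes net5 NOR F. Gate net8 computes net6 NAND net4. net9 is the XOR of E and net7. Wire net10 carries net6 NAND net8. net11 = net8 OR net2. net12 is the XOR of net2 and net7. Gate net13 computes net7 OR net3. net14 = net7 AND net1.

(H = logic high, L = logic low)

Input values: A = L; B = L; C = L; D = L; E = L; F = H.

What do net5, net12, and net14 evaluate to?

net1 = NOT A = NOT L = H
net2 = B NAND C = L NAND L = H
net3 = E NOR F = L NOR H = L
net5 = net3 AND net1 = L AND H = L
net7 = net5 NOR F = L NOR H = L
net12 = net2 XOR net7 = H XOR L = H
net14 = net7 AND net1 = L AND H = L

net5 = L; net12 = H; net14 = L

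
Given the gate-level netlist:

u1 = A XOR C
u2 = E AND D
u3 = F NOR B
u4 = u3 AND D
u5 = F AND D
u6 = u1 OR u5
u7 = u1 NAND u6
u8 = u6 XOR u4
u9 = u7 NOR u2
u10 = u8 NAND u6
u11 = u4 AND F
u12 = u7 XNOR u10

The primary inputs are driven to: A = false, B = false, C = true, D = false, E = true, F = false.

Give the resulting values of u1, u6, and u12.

u1 = true, u6 = true, u12 = true

u1 = A XOR C = false XOR true = true
u3 = F NOR B = false NOR false = true
u4 = u3 AND D = true AND false = false
u5 = F AND D = false AND false = false
u6 = u1 OR u5 = true OR false = true
u7 = u1 NAND u6 = true NAND true = false
u8 = u6 XOR u4 = true XOR false = true
u10 = u8 NAND u6 = true NAND true = false
u12 = u7 XNOR u10 = false XNOR false = true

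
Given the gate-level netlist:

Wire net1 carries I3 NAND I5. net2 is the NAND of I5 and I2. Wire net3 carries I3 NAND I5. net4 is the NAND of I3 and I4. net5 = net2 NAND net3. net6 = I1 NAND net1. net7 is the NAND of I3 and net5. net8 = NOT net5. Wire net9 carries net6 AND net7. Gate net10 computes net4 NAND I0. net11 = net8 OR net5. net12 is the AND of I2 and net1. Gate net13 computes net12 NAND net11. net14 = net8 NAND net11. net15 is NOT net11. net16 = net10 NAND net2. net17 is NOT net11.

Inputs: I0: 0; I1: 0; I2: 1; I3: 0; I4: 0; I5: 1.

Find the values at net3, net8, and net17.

net2 = I5 NAND I2 = 1 NAND 1 = 0
net3 = I3 NAND I5 = 0 NAND 1 = 1
net5 = net2 NAND net3 = 0 NAND 1 = 1
net8 = NOT net5 = NOT 1 = 0
net11 = net8 OR net5 = 0 OR 1 = 1
net17 = NOT net11 = NOT 1 = 0

net3 = 1, net8 = 0, net17 = 0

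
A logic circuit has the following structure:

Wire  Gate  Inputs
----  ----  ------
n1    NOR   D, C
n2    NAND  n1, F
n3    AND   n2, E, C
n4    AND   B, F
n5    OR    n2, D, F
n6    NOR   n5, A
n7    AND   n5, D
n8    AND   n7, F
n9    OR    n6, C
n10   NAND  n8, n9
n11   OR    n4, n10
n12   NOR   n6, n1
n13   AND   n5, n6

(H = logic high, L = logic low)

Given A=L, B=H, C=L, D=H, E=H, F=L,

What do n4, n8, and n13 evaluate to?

n4 = L; n8 = L; n13 = L

n1 = D NOR C = H NOR L = L
n2 = n1 NAND F = L NAND L = H
n4 = B AND F = H AND L = L
n5 = n2 OR D OR F = H OR H OR L = H
n6 = n5 NOR A = H NOR L = L
n7 = n5 AND D = H AND H = H
n8 = n7 AND F = H AND L = L
n13 = n5 AND n6 = H AND L = L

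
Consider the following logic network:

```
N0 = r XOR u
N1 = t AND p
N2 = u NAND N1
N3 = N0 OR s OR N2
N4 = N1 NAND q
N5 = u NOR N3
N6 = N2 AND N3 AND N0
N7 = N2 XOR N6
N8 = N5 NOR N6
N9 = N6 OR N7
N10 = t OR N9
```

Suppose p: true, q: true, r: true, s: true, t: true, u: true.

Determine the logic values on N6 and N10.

N0 = r XOR u = true XOR true = false
N1 = t AND p = true AND true = true
N2 = u NAND N1 = true NAND true = false
N3 = N0 OR s OR N2 = false OR true OR false = true
N6 = N2 AND N3 AND N0 = false AND true AND false = false
N7 = N2 XOR N6 = false XOR false = false
N9 = N6 OR N7 = false OR false = false
N10 = t OR N9 = true OR false = true

N6 = false  N10 = true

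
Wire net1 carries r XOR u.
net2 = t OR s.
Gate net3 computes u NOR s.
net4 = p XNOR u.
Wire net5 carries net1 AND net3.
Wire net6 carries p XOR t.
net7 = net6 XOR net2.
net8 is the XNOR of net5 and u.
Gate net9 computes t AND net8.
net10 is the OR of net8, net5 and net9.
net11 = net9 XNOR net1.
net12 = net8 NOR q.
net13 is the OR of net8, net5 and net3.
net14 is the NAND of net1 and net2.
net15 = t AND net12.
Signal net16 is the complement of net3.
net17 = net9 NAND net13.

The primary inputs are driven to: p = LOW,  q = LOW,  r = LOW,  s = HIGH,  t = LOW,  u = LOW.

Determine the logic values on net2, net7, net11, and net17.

net2 = HIGH, net7 = HIGH, net11 = HIGH, net17 = HIGH

net1 = r XOR u = LOW XOR LOW = LOW
net2 = t OR s = LOW OR HIGH = HIGH
net3 = u NOR s = LOW NOR HIGH = LOW
net5 = net1 AND net3 = LOW AND LOW = LOW
net6 = p XOR t = LOW XOR LOW = LOW
net7 = net6 XOR net2 = LOW XOR HIGH = HIGH
net8 = net5 XNOR u = LOW XNOR LOW = HIGH
net9 = t AND net8 = LOW AND HIGH = LOW
net11 = net9 XNOR net1 = LOW XNOR LOW = HIGH
net13 = net8 OR net5 OR net3 = HIGH OR LOW OR LOW = HIGH
net17 = net9 NAND net13 = LOW NAND HIGH = HIGH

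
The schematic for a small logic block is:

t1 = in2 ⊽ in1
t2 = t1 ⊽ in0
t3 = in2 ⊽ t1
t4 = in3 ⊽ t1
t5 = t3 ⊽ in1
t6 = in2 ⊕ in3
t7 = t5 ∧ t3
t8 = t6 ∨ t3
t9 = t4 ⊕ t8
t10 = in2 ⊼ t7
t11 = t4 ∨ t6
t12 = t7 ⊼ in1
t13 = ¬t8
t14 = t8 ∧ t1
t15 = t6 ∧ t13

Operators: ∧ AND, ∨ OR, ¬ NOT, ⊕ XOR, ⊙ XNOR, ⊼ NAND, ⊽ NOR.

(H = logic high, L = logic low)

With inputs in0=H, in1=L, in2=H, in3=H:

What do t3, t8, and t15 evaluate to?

t3 = L, t8 = L, t15 = L

t1 = in2 NOR in1 = H NOR L = L
t3 = in2 NOR t1 = H NOR L = L
t6 = in2 XOR in3 = H XOR H = L
t8 = t6 OR t3 = L OR L = L
t13 = NOT t8 = NOT L = H
t15 = t6 AND t13 = L AND H = L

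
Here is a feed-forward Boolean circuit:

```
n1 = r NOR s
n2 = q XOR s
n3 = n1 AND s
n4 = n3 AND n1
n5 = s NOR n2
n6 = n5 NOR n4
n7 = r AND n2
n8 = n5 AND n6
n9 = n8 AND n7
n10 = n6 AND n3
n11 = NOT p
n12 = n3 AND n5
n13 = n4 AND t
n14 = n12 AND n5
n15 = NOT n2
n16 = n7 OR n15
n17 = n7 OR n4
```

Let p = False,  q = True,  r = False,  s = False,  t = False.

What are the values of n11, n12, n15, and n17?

n11 = True  n12 = False  n15 = False  n17 = False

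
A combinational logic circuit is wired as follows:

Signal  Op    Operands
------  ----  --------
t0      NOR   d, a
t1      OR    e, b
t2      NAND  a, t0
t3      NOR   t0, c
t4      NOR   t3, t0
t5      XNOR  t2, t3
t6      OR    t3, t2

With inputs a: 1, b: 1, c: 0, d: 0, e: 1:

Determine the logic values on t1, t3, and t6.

t1 = 1, t3 = 1, t6 = 1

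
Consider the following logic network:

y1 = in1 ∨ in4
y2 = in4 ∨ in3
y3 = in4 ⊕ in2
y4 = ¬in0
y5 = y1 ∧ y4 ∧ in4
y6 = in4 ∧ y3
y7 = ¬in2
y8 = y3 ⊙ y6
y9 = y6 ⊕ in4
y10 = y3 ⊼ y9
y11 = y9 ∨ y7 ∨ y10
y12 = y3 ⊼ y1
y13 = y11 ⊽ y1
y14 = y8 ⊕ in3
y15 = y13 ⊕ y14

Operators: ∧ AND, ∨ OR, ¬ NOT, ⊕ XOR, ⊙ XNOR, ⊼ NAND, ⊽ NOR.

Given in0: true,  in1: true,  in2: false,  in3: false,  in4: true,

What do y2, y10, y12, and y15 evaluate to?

y2 = true; y10 = true; y12 = false; y15 = true

y1 = in1 OR in4 = true OR true = true
y2 = in4 OR in3 = true OR false = true
y3 = in4 XOR in2 = true XOR false = true
y6 = in4 AND y3 = true AND true = true
y7 = NOT in2 = NOT false = true
y8 = y3 XNOR y6 = true XNOR true = true
y9 = y6 XOR in4 = true XOR true = false
y10 = y3 NAND y9 = true NAND false = true
y11 = y9 OR y7 OR y10 = false OR true OR true = true
y12 = y3 NAND y1 = true NAND true = false
y13 = y11 NOR y1 = true NOR true = false
y14 = y8 XOR in3 = true XOR false = true
y15 = y13 XOR y14 = false XOR true = true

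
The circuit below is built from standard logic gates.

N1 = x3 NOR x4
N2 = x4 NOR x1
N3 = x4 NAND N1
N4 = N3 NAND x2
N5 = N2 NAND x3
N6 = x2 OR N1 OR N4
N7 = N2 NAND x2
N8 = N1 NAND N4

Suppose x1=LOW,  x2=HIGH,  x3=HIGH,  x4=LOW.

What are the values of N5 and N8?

N5 = LOW; N8 = HIGH

N1 = x3 NOR x4 = HIGH NOR LOW = LOW
N2 = x4 NOR x1 = LOW NOR LOW = HIGH
N3 = x4 NAND N1 = LOW NAND LOW = HIGH
N4 = N3 NAND x2 = HIGH NAND HIGH = LOW
N5 = N2 NAND x3 = HIGH NAND HIGH = LOW
N8 = N1 NAND N4 = LOW NAND LOW = HIGH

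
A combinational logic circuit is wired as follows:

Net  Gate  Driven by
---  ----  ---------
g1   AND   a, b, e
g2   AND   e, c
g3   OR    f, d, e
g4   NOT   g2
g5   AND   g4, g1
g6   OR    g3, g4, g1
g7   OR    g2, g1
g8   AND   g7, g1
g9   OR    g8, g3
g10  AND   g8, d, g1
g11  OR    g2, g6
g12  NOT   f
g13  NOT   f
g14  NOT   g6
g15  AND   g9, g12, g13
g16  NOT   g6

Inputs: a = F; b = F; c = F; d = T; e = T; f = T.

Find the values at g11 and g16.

g11 = T, g16 = F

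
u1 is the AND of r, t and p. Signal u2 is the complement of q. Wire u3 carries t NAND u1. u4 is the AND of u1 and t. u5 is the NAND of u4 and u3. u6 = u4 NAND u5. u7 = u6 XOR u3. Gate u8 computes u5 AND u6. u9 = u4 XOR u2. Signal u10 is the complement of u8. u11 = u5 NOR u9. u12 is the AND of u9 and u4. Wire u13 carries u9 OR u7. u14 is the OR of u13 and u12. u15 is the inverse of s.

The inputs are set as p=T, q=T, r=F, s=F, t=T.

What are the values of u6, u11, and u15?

u1 = r AND t AND p = F AND T AND T = F
u2 = NOT q = NOT T = F
u3 = t NAND u1 = T NAND F = T
u4 = u1 AND t = F AND T = F
u5 = u4 NAND u3 = F NAND T = T
u6 = u4 NAND u5 = F NAND T = T
u9 = u4 XOR u2 = F XOR F = F
u11 = u5 NOR u9 = T NOR F = F
u15 = NOT s = NOT F = T

u6 = T, u11 = F, u15 = T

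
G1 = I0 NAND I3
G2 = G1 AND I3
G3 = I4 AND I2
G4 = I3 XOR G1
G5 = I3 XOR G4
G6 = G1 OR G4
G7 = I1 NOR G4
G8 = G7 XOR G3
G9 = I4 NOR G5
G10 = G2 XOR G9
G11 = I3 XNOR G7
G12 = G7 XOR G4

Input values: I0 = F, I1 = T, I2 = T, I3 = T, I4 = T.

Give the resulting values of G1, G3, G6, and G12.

G1 = T, G3 = T, G6 = T, G12 = F

G1 = I0 NAND I3 = F NAND T = T
G3 = I4 AND I2 = T AND T = T
G4 = I3 XOR G1 = T XOR T = F
G6 = G1 OR G4 = T OR F = T
G7 = I1 NOR G4 = T NOR F = F
G12 = G7 XOR G4 = F XOR F = F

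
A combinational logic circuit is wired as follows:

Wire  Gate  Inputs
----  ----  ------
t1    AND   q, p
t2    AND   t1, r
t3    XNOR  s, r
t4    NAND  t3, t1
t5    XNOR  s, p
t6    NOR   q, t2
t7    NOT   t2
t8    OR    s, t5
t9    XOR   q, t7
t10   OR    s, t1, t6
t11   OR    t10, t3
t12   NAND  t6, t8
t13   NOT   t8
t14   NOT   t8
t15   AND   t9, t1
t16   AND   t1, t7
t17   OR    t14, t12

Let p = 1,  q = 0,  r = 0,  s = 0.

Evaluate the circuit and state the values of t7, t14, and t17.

t7 = 1, t14 = 1, t17 = 1

t1 = q AND p = 0 AND 1 = 0
t2 = t1 AND r = 0 AND 0 = 0
t5 = s XNOR p = 0 XNOR 1 = 0
t6 = q NOR t2 = 0 NOR 0 = 1
t7 = NOT t2 = NOT 0 = 1
t8 = s OR t5 = 0 OR 0 = 0
t12 = t6 NAND t8 = 1 NAND 0 = 1
t14 = NOT t8 = NOT 0 = 1
t17 = t14 OR t12 = 1 OR 1 = 1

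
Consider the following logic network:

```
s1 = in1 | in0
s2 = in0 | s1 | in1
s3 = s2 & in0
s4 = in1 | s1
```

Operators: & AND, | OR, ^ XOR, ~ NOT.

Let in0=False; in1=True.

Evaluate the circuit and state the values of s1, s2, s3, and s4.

s1 = in1 OR in0 = True OR False = True
s2 = in0 OR s1 OR in1 = False OR True OR True = True
s3 = s2 AND in0 = True AND False = False
s4 = in1 OR s1 = True OR True = True

s1 = True; s2 = True; s3 = False; s4 = True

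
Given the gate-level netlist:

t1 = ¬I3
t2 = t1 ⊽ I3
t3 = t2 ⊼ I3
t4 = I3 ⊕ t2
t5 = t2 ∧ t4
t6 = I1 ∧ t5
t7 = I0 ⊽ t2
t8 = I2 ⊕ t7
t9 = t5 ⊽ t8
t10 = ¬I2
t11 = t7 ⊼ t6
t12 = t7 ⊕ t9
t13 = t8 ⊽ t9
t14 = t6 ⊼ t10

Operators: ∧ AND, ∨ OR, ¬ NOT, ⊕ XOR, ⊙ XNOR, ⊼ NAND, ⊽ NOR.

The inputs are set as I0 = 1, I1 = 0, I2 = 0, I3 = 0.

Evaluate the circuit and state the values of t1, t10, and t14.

t1 = NOT I3 = NOT 0 = 1
t2 = t1 NOR I3 = 1 NOR 0 = 0
t4 = I3 XOR t2 = 0 XOR 0 = 0
t5 = t2 AND t4 = 0 AND 0 = 0
t6 = I1 AND t5 = 0 AND 0 = 0
t10 = NOT I2 = NOT 0 = 1
t14 = t6 NAND t10 = 0 NAND 1 = 1

t1 = 1, t10 = 1, t14 = 1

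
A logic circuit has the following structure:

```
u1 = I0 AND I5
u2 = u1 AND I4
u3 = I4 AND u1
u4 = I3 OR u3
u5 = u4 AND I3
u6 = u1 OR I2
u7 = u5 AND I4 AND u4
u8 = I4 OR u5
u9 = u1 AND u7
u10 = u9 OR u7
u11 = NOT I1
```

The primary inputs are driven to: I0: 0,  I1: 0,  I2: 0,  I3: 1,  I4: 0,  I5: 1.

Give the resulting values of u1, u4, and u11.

u1 = I0 AND I5 = 0 AND 1 = 0
u3 = I4 AND u1 = 0 AND 0 = 0
u4 = I3 OR u3 = 1 OR 0 = 1
u11 = NOT I1 = NOT 0 = 1

u1 = 0, u4 = 1, u11 = 1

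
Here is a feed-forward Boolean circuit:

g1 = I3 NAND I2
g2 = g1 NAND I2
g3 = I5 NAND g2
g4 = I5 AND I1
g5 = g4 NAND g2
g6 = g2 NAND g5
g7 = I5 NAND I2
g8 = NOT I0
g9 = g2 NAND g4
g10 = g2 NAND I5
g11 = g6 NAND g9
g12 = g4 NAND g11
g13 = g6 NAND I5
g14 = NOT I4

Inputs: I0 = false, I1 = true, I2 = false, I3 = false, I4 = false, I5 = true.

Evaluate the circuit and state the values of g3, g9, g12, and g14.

g3 = false; g9 = false; g12 = false; g14 = true

g1 = I3 NAND I2 = false NAND false = true
g2 = g1 NAND I2 = true NAND false = true
g3 = I5 NAND g2 = true NAND true = false
g4 = I5 AND I1 = true AND true = true
g5 = g4 NAND g2 = true NAND true = false
g6 = g2 NAND g5 = true NAND false = true
g9 = g2 NAND g4 = true NAND true = false
g11 = g6 NAND g9 = true NAND false = true
g12 = g4 NAND g11 = true NAND true = false
g14 = NOT I4 = NOT false = true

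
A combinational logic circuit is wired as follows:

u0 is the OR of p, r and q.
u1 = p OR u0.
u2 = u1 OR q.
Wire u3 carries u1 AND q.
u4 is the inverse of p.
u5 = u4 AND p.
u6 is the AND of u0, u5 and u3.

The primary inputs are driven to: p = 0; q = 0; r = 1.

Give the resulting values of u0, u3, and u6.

u0 = 1, u3 = 0, u6 = 0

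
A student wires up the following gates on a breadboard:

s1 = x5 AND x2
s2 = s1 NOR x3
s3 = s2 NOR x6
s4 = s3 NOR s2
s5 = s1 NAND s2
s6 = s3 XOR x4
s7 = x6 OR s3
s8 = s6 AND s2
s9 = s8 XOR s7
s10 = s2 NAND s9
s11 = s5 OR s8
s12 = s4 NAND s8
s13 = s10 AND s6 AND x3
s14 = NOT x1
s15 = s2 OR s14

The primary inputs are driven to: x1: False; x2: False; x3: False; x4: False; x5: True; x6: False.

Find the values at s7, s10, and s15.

s1 = x5 AND x2 = True AND False = False
s2 = s1 NOR x3 = False NOR False = True
s3 = s2 NOR x6 = True NOR False = False
s6 = s3 XOR x4 = False XOR False = False
s7 = x6 OR s3 = False OR False = False
s8 = s6 AND s2 = False AND True = False
s9 = s8 XOR s7 = False XOR False = False
s10 = s2 NAND s9 = True NAND False = True
s14 = NOT x1 = NOT False = True
s15 = s2 OR s14 = True OR True = True

s7 = False  s10 = True  s15 = True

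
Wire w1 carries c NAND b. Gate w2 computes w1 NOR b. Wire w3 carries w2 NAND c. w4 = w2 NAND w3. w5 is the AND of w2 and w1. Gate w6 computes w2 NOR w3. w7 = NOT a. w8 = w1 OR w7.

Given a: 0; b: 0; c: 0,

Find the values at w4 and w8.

w1 = c NAND b = 0 NAND 0 = 1
w2 = w1 NOR b = 1 NOR 0 = 0
w3 = w2 NAND c = 0 NAND 0 = 1
w4 = w2 NAND w3 = 0 NAND 1 = 1
w7 = NOT a = NOT 0 = 1
w8 = w1 OR w7 = 1 OR 1 = 1

w4 = 1; w8 = 1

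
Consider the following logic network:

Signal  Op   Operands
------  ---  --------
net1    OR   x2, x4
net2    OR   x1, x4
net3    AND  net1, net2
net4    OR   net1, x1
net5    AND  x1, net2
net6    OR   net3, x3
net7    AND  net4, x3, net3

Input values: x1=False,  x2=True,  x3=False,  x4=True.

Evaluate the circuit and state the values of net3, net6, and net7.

net3 = True, net6 = True, net7 = False

net1 = x2 OR x4 = True OR True = True
net2 = x1 OR x4 = False OR True = True
net3 = net1 AND net2 = True AND True = True
net4 = net1 OR x1 = True OR False = True
net6 = net3 OR x3 = True OR False = True
net7 = net4 AND x3 AND net3 = True AND False AND True = False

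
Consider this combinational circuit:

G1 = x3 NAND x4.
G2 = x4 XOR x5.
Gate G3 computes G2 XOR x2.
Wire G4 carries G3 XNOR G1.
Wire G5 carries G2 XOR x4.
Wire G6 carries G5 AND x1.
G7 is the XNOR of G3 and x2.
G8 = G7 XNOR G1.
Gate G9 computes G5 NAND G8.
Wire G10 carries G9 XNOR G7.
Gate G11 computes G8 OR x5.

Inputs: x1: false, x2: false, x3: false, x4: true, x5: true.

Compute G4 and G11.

G1 = x3 NAND x4 = false NAND true = true
G2 = x4 XOR x5 = true XOR true = false
G3 = G2 XOR x2 = false XOR false = false
G4 = G3 XNOR G1 = false XNOR true = false
G7 = G3 XNOR x2 = false XNOR false = true
G8 = G7 XNOR G1 = true XNOR true = true
G11 = G8 OR x5 = true OR true = true

G4 = false, G11 = true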